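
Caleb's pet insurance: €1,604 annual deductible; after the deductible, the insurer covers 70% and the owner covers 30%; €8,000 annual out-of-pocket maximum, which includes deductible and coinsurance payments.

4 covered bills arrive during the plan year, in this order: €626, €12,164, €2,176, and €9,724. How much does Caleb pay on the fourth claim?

€2,387.40

Claim 1 (€626): fully absorbed by the deductible. Owner owes €626 (running OOP €626).
Claim 2 (€12,164): €978 to deductible, leaving €11,186; coinsurance €11,186 × 30% = €3,355.80. Owner pays €4,333.80; OOP now €4,959.80.
Claim 3 (€2,176): deductible met; 30% of €2,176 = €652.80. Cost to owner: €652.80. OOP to date €5,612.60.
Claim 4 (€9,724): deductible met; 30% of €9,724 = €2,917.20. That would push OOP to €8,529.80, over the €8,000 cap, so owner pays €8,000 − €5,612.60 = €2,387.40.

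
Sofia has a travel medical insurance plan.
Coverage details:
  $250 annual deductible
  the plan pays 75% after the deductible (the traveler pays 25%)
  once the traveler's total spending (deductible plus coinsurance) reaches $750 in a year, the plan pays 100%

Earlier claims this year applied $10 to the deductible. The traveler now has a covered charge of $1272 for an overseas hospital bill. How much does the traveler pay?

$498

Remaining deductible: $250 − $10 = $240.
After the $240 deductible portion, $1272 − $240 = $1032 is subject to coinsurance.
Coinsurance: $1032 × 25% = $258.
So the traveler owes $240 + $258 = $498 before any cap.
Total out-of-pocket so far would be $10 + $498 = $508, below the $750 cap — no reduction.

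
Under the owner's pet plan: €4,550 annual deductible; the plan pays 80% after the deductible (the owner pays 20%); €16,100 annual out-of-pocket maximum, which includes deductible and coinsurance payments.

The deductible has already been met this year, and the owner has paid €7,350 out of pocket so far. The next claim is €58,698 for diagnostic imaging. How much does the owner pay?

With the deductible met, the entire €58,698 is subject to coinsurance.
20% of €58,698 = €11,739.60 falls to the owner.
Year-to-date out-of-pocket would reach €7,350 + €11,739.60 = €19,089.60, above the €16,100 maximum, so the owner pays only €16,100 − €7,350 = €8,750.

€8,750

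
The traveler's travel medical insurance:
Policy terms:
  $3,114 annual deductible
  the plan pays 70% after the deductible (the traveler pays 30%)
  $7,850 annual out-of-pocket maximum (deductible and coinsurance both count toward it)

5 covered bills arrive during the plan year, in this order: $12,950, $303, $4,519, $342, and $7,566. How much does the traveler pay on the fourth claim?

Bill 1, $12,950: $3,114 finishes the deductible; $9,836 goes to coinsurance; traveler's 30% is $2,950.80. Traveler owes $6,064.80 (running OOP $6,064.80).
Bill 2, $303: deductible already satisfied, so traveler's share is 30% × $303 = $90.90. Cost to traveler: $90.90. OOP to date $6,155.70.
Bill 3, $4,519: 30% coinsurance on $4,519 = $1,355.70. Traveler owes $1,355.70 (running OOP $7,511.40).
Bill 4, $342: 30% coinsurance on $342 = $102.60. Traveler owes $102.60 (running OOP $7,614).

$102.60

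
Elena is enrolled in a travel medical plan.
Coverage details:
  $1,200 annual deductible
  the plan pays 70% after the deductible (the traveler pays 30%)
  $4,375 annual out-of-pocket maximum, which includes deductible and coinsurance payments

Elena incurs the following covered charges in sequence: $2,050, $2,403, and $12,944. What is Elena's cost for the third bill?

$2,199.10

Claim 1 ($2,050): $1,200 finishes the deductible; $850 goes to coinsurance; traveler's 30% is $255. Traveler owes $1,455 (running OOP $1,455).
Claim 2 ($2,403): 30% coinsurance on $2,403 = $720.90. Traveler owes $720.90 (running OOP $2,175.90).
Claim 3 ($12,944): 30% coinsurance on $12,944 = $3,883.20. Adding that to $2,175.90 gives $6,059.10, past the $4,375 cap; traveler pays only $4,375 − $2,175.90 = $2,199.10.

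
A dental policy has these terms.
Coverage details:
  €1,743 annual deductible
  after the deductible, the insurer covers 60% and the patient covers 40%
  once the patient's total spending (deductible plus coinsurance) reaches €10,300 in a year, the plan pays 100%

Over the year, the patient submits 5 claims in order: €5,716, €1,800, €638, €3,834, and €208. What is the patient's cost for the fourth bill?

#1 (€5,716): €1,743 finishes the deductible; €3,973 goes to coinsurance; patient's 40% is €1,589.20. Patient pays €3,332.20; OOP now €3,332.20.
#2 (€1,800): deductible already satisfied, so patient's share is 40% × €1,800 = €720. Patient owes €720 (running OOP €4,052.20).
#3 (€638): deductible met; 40% of €638 = €255.20. Cost to patient: €255.20. OOP to date €4,307.40.
#4 (€3,834): deductible already satisfied, so patient's share is 40% × €3,834 = €1,533.60. Patient owes €1,533.60 (running OOP €5,841).

€1,533.60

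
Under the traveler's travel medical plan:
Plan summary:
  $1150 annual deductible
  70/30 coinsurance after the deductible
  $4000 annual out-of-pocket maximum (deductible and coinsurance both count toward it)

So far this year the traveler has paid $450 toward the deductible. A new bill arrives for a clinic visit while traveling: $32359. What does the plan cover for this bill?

$28809

$450 of the $1150 deductible is already met, leaving $700.
The remaining $31659 (= $32359 − $700) moves to coinsurance.
Coinsurance: $31659 × 30% = $9497.70.
Traveler responsibility before any cap: $700 + $9497.70 = $10197.70.
Year-to-date out-of-pocket would reach $450 + $10197.70 = $10647.70, above the $4000 maximum, so the traveler pays only $4000 − $450 = $3550.
Insurer pays the balance: $32359 − $3550 = $28809.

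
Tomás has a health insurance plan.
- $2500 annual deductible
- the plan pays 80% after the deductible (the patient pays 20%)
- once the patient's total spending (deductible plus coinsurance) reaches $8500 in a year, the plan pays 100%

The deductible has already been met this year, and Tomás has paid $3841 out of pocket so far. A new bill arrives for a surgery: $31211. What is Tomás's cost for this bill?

With the deductible met, the entire $31211 is subject to coinsurance.
Patient's 20% share of $31211 is $6242.20.
Adding $6242.20 to the $3841 already spent would give $10083.20, which exceeds the $8500 cap; the patient pays just $8500 − $3841 = $4659.

$4659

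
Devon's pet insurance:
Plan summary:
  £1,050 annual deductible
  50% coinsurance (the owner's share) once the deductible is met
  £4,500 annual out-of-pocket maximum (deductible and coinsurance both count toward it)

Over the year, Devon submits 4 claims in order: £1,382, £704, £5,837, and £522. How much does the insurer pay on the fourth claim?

£508.50

Claim 1 — £1,382: deductible takes £1,050, £332 remains; coinsurance £332 × 50% = £166. Owner pays £1,216; OOP now £1,216. Plan pays £1,382 − £1,216 = £166.
Claim 2 — £704: deductible met; 50% of £704 = £352. Owner pays £352; OOP now £1,568. Plan pays £704 − £352 = £352.
Claim 3 — £5,837: 50% coinsurance on £5,837 = £2,918.50. Cost to owner: £2,918.50. OOP to date £4,486.50. Insurer: £5,837 − £2,918.50 = £2,918.50.
Claim 4 — £522: 50% coinsurance on £522 = £261. Adding that to £4,486.50 gives £4,747.50, past the £4,500 cap; owner pays only £4,500 − £4,486.50 = £13.50. Insurer: £522 − £13.50 = £508.50.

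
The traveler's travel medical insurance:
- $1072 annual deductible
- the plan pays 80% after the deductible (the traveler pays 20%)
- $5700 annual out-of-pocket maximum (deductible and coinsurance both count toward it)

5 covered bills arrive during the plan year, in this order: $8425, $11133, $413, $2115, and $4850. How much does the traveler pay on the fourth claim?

$423

Claim 1 — $8425: $1072 to deductible, leaving $7353; 20% of $7353 = $1470.60. Traveler pays $2542.60; OOP now $2542.60.
Claim 2 — $11133: 20% coinsurance on $11133 = $2226.60. Cost to traveler: $2226.60. OOP to date $4769.20.
Claim 3 — $413: deductible already satisfied, so traveler's share is 20% × $413 = $82.60. Cost to traveler: $82.60. OOP to date $4851.80.
Claim 4 — $2115: deductible met; 20% of $2115 = $423. Traveler owes $423 (running OOP $5274.80).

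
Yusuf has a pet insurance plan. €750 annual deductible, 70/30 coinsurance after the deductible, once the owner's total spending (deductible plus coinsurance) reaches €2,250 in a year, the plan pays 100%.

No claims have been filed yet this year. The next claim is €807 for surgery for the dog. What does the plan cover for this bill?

€39.90

The full €750 deductible is still open; €750 of this bill applies to it.
That leaves €807 − €750 = €57 for coinsurance.
Coinsurance: €57 × 30% = €17.10.
That puts the owner's cost at €750 + €17.10 = €767.10 before any cap.
Year-to-date out-of-pocket becomes €0 + €767.10 = €767.10, still under the €2,250 maximum, so no cap applies.
Insurer pays the balance: €807 − €767.10 = €39.90.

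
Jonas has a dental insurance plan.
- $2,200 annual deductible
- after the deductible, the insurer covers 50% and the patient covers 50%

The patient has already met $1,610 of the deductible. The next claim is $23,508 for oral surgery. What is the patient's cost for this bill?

Remaining deductible: $2,200 − $1,610 = $590.
The remaining $22,918 (= $23,508 − $590) moves to coinsurance.
50% of $22,918 = $11,459 falls to the patient.
That puts the patient's cost at $590 + $11,459 = $12,049.

$12,049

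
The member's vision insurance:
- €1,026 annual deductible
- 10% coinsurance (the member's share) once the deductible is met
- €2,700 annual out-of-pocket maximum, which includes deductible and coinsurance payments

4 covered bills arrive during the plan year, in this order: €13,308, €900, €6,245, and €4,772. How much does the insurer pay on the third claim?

Claim 1 (€13,308): €1,026 to deductible, leaving €12,282; member's 10% is €1,228.20. Member owes €2,254.20 (running OOP €2,254.20). Insurer: €13,308 − €2,254.20 = €11,053.80.
Claim 2 (€900): 10% coinsurance on €900 = €90. Cost to member: €90. OOP to date €2,344.20. Plan pays €900 − €90 = €810.
Claim 3 (€6,245): deductible met; 10% of €6,245 = €624.50. That would push OOP to €2,968.70, over the €2,700 cap, so member pays €2,700 − €2,344.20 = €355.80. Plan pays €6,245 − €355.80 = €5,889.20.

€5,889.20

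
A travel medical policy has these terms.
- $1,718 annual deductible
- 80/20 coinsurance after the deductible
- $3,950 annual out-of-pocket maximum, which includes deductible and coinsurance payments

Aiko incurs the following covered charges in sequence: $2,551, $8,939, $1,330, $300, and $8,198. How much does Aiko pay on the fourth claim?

Claim 1 — $2,551: $1,718 to deductible, leaving $833; traveler's 20% is $166.60. Traveler owes $1,884.60 (running OOP $1,884.60).
Claim 2 — $8,939: deductible already satisfied, so traveler's share is 20% × $8,939 = $1,787.80. Traveler pays $1,787.80; OOP now $3,672.40.
Claim 3 — $1,330: deductible met; 20% of $1,330 = $266. Cost to traveler: $266. OOP to date $3,938.40.
Claim 4 — $300: deductible met; 20% of $300 = $60. That would push OOP to $3,998.40, over the $3,950 cap, so traveler pays $3,950 − $3,938.40 = $11.60.

$11.60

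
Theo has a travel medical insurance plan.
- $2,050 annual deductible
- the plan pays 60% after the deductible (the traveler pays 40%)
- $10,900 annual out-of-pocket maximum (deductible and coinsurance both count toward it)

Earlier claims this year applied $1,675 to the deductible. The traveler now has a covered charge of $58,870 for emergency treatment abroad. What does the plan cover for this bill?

$49,645

$1,675 of the $2,050 deductible is already met, leaving $375.
After the $375 deductible portion, $58,870 − $375 = $58,495 is subject to coinsurance.
Traveler's 40% share of $58,495 is $23,398.
So the traveler owes $375 + $23,398 = $23,773 before any cap.
Year-to-date out-of-pocket would reach $1,675 + $23,773 = $25,448, above the $10,900 maximum, so the traveler pays only $10,900 − $1,675 = $9,225.
The plan picks up $58,870 − $9,225 = $49,645.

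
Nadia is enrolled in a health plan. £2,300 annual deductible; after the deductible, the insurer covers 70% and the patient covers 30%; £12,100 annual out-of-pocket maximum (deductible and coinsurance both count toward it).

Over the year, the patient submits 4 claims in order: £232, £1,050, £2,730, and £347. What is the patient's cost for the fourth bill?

#1 (£232): fully absorbed by the deductible. Cost to patient: £232. OOP to date £232.
#2 (£1,050): entire amount goes to the deductible. Patient pays £1,050; OOP now £1,282.
#3 (£2,730): £1,018 to deductible, leaving £1,712; 30% of £1,712 = £513.60. Patient owes £1,531.60 (running OOP £2,813.60).
#4 (£347): deductible met; 30% of £347 = £104.10. Patient owes £104.10 (running OOP £2,917.70).

£104.10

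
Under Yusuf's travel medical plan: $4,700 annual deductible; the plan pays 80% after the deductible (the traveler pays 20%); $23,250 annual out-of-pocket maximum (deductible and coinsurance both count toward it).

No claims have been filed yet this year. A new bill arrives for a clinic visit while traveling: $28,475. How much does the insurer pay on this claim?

$19,020

The full $4,700 deductible is still open; $4,700 of this bill applies to it.
After the $4,700 deductible portion, $28,475 − $4,700 = $23,775 is subject to coinsurance.
Coinsurance: $23,775 × 20% = $4,755.
So the traveler owes $4,700 + $4,755 = $9,455 before any cap.
Total out-of-pocket so far would be $0 + $9,455 = $9,455, below the $23,250 cap — no reduction.
The insurer covers the remainder: $28,475 − $9,455 = $19,020.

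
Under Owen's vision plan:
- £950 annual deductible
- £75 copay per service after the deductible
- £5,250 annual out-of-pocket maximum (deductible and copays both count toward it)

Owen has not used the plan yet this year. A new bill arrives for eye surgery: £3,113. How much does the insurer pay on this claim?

£2,088

Deductible not yet touched, so the first £950 of the bill goes to the deductible.
After the £950 deductible portion, £3,113 − £950 = £2,163 is subject to the copay.
Copay on this service: £75.
So the member owes £950 + £75 = £1,025 before any cap.
Total out-of-pocket so far would be £0 + £1,025 = £1,025, below the £5,250 cap — no reduction.
Insurer pays the balance: £3,113 − £1,025 = £2,088.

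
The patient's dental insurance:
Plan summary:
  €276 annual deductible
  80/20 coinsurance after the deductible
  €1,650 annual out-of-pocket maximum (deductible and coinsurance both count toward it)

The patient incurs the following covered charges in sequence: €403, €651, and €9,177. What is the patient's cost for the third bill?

Claim 1 — €403: €276 finishes the deductible; €127 goes to coinsurance; patient's 20% is €25.40. Cost to patient: €301.40. OOP to date €301.40.
Claim 2 — €651: deductible met; 20% of €651 = €130.20. Cost to patient: €130.20. OOP to date €431.60.
Claim 3 — €9,177: 20% coinsurance on €9,177 = €1,835.40. That would push OOP to €2,267, over the €1,650 cap, so patient pays €1,650 − €431.60 = €1,218.40.

€1,218.40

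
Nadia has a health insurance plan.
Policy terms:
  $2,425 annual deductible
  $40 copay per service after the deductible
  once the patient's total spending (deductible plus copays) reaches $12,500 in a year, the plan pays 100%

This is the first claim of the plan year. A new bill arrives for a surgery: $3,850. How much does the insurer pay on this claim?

Deductible not yet touched, so the first $2,425 of the bill goes to the deductible.
The remaining $1,425 (= $3,850 − $2,425) moves to the copay.
Copay on this service: $40.
Patient responsibility before any cap: $2,425 + $40 = $2,465.
Total out-of-pocket so far would be $0 + $2,465 = $2,465, below the $12,500 cap — no reduction.
The insurer covers the remainder: $3,850 − $2,465 = $1,385.

$1,385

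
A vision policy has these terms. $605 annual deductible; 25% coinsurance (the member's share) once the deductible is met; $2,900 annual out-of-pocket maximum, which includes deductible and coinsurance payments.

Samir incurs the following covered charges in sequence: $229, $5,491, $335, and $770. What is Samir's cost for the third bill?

Bill 1, $229: entire amount goes to the deductible. Member owes $229 (running OOP $229).
Bill 2, $5,491: $376 finishes the deductible; $5,115 goes to coinsurance; member's 25% is $1,278.75. Member pays $1,654.75; OOP now $1,883.75.
Bill 3, $335: deductible already satisfied, so member's share is 25% × $335 = $83.75. Cost to member: $83.75. OOP to date $1,967.50.

$83.75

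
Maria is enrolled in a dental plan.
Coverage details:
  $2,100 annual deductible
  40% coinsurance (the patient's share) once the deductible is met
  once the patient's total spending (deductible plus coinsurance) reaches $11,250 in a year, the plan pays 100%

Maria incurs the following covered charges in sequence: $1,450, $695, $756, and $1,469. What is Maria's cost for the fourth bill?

Claim 1 — $1,450: fully absorbed by the deductible. Patient owes $1,450 (running OOP $1,450).
Claim 2 — $695: $650 to deductible, leaving $45; coinsurance $45 × 40% = $18. Patient pays $668; OOP now $2,118.
Claim 3 — $756: deductible already satisfied, so patient's share is 40% × $756 = $302.40. Patient pays $302.40; OOP now $2,420.40.
Claim 4 — $1,469: deductible met; 40% of $1,469 = $587.60. Patient pays $587.60; OOP now $3,008.

$587.60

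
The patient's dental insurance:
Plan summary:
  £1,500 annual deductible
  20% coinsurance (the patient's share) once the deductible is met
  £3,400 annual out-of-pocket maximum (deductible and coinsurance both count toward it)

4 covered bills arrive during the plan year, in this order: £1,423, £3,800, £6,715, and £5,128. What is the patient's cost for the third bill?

#1 (£1,423): entire amount goes to the deductible. Cost to patient: £1,423. OOP to date £1,423.
#2 (£3,800): £77 finishes the deductible; £3,723 goes to coinsurance; coinsurance £3,723 × 20% = £744.60. Cost to patient: £821.60. OOP to date £2,244.60.
#3 (£6,715): 20% coinsurance on £6,715 = £1,343. That would push OOP to £3,587.60, over the £3,400 cap, so patient pays £3,400 − £2,244.60 = £1,155.40.

£1,155.40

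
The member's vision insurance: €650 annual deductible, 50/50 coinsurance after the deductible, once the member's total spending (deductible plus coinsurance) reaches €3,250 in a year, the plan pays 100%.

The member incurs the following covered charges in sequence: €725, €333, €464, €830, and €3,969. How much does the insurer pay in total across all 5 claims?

€3,071

#1 (€725): €650 finishes the deductible; €75 goes to coinsurance; coinsurance €75 × 50% = €37.50. Member pays €687.50; OOP now €687.50. Insurer: €725 − €687.50 = €37.50.
#2 (€333): deductible already satisfied, so member's share is 50% × €333 = €166.50. Cost to member: €166.50. OOP to date €854. Insurer: €333 − €166.50 = €166.50.
#3 (€464): deductible already satisfied, so member's share is 50% × €464 = €232. Member pays €232; OOP now €1,086. Plan pays €464 − €232 = €232.
#4 (€830): 50% coinsurance on €830 = €415. Member pays €415; OOP now €1,501. Insurer: €830 − €415 = €415.
#5 (€3,969): deductible already satisfied, so member's share is 50% × €3,969 = €1,984.50. Adding that to €1,501 gives €3,485.50, past the €3,250 cap; member pays only €3,250 − €1,501 = €1,749. Insurer: €3,969 − €1,749 = €2,220.
Insurer total = bills − member's total = €6,321 − €3,250 = €3,071.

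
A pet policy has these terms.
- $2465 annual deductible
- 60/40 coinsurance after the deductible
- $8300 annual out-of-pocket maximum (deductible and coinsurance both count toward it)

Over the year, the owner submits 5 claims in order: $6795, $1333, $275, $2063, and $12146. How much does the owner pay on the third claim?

#1 ($6795): $2465 to deductible, leaving $4330; coinsurance $4330 × 40% = $1732. Owner pays $4197; OOP now $4197.
#2 ($1333): 40% coinsurance on $1333 = $533.20. Owner pays $533.20; OOP now $4730.20.
#3 ($275): 40% coinsurance on $275 = $110. Owner owes $110 (running OOP $4840.20).

$110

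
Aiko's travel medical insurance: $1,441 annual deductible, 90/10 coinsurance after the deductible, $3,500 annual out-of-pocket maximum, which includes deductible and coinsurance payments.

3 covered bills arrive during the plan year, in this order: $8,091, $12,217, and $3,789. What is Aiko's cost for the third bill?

#1 ($8,091): $1,441 to deductible, leaving $6,650; 10% of $6,650 = $665. Cost to traveler: $2,106. OOP to date $2,106.
#2 ($12,217): 10% coinsurance on $12,217 = $1,221.70. Cost to traveler: $1,221.70. OOP to date $3,327.70.
#3 ($3,789): deductible already satisfied, so traveler's share is 10% × $3,789 = $378.90. That would push OOP to $3,706.60, over the $3,500 cap, so traveler pays $3,500 − $3,327.70 = $172.30.

$172.30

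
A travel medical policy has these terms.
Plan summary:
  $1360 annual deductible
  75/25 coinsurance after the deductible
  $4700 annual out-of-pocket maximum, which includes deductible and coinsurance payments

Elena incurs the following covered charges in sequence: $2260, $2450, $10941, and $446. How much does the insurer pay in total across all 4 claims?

$11397

#1 ($2260): $1360 to deductible, leaving $900; traveler's 25% is $225. Cost to traveler: $1585. OOP to date $1585. Insurer: $2260 − $1585 = $675.
#2 ($2450): deductible already satisfied, so traveler's share is 25% × $2450 = $612.50. Traveler owes $612.50 (running OOP $2197.50). Plan pays $2450 − $612.50 = $1837.50.
#3 ($10941): deductible met; 25% of $10941 = $2735.25. Adding that to $2197.50 gives $4932.75, past the $4700 cap; traveler pays only $4700 − $2197.50 = $2502.50. Insurer: $10941 − $2502.50 = $8438.50.
#4 ($446): deductible met; 25% of $446 = $111.50. That would push OOP to $4811.50, over the $4700 cap, so traveler pays $4700 − $4700 = $0. Plan pays $446 − $0 = $446.
Insurer total = bills − traveler's total = $16097 − $4700 = $11397.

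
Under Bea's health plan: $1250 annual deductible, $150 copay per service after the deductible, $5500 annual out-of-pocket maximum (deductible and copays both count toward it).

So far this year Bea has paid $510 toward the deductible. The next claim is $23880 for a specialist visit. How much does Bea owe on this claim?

$890

Remaining deductible: $1250 − $510 = $740.
That leaves $23880 − $740 = $23140 for the copay.
Copay on this service: $150.
So the patient owes $740 + $150 = $890 before any cap.
Year-to-date out-of-pocket becomes $510 + $890 = $1400, still under the $5500 maximum, so no cap applies.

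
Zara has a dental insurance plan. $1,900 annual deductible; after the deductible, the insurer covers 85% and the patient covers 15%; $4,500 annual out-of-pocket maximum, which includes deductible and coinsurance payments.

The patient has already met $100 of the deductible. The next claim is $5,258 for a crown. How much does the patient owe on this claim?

$100 of the $1,900 deductible is already met, leaving $1,800.
That leaves $5,258 − $1,800 = $3,458 for coinsurance.
Coinsurance: $3,458 × 15% = $518.70.
So the patient owes $1,800 + $518.70 = $2,318.70 before any cap.
Total out-of-pocket so far would be $100 + $2,318.70 = $2,418.70, below the $4,500 cap — no reduction.

$2,318.70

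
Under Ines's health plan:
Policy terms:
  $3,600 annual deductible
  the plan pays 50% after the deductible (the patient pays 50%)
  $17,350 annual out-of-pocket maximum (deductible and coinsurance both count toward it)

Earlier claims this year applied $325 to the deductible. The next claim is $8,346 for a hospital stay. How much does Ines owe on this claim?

$5,810.50

Remaining deductible: $3,600 − $325 = $3,275.
After the $3,275 deductible portion, $8,346 − $3,275 = $5,071 is subject to coinsurance.
Coinsurance: $5,071 × 50% = $2,535.50.
So the patient owes $3,275 + $2,535.50 = $5,810.50 before any cap.
Year-to-date out-of-pocket becomes $325 + $5,810.50 = $6,135.50, still under the $17,350 maximum, so no cap applies.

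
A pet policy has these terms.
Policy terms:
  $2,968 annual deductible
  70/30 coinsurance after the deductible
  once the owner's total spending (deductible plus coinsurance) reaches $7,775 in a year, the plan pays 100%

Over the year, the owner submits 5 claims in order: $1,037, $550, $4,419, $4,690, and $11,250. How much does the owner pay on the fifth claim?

$2,488.60

Claim 1 — $1,037: fully absorbed by the deductible. Owner pays $1,037; OOP now $1,037.
Claim 2 — $550: entire amount goes to the deductible. Owner owes $550 (running OOP $1,587).
Claim 3 — $4,419: $1,381 finishes the deductible; $3,038 goes to coinsurance; owner's 30% is $911.40. Owner owes $2,292.40 (running OOP $3,879.40).
Claim 4 — $4,690: 30% coinsurance on $4,690 = $1,407. Owner pays $1,407; OOP now $5,286.40.
Claim 5 — $11,250: 30% coinsurance on $11,250 = $3,375. That would push OOP to $8,661.40, over the $7,775 cap, so owner pays $7,775 − $5,286.40 = $2,488.60.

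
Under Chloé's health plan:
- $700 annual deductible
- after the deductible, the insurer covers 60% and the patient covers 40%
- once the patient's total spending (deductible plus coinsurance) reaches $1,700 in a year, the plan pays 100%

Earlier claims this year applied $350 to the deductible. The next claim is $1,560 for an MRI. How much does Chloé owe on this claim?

$834

Remaining deductible: $700 − $350 = $350.
The remaining $1,210 (= $1,560 − $350) moves to coinsurance.
Patient's 40% share of $1,210 is $484.
So the patient owes $350 + $484 = $834 before any cap.
Total out-of-pocket so far would be $350 + $834 = $1,184, below the $1,700 cap — no reduction.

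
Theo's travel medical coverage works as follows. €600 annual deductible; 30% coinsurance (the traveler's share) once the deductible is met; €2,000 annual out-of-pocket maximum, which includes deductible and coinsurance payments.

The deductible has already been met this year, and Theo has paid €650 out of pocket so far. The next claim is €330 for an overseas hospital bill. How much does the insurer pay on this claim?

€231

With the deductible met, the entire €330 is subject to coinsurance.
Coinsurance: €330 × 30% = €99.
Cumulative spending €650 + €99 = €749 stays under the €2,000 maximum.
Insurer pays the balance: €330 − €99 = €231.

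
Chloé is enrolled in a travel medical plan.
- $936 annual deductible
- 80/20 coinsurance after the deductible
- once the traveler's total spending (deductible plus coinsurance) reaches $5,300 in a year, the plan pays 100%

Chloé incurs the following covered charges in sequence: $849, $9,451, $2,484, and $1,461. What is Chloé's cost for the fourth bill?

$292.20

#1 ($849): all of it applies to the deductible. Traveler pays $849; OOP now $849.
#2 ($9,451): $87 to deductible, leaving $9,364; coinsurance $9,364 × 20% = $1,872.80. Traveler pays $1,959.80; OOP now $2,808.80.
#3 ($2,484): 20% coinsurance on $2,484 = $496.80. Traveler owes $496.80 (running OOP $3,305.60).
#4 ($1,461): 20% coinsurance on $1,461 = $292.20. Cost to traveler: $292.20. OOP to date $3,597.80.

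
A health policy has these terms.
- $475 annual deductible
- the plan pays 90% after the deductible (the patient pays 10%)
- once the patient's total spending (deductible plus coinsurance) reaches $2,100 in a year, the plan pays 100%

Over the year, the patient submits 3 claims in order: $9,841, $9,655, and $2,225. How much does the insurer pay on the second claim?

$8,966.60

Claim 1 ($9,841): $475 finishes the deductible; $9,366 goes to coinsurance; patient's 10% is $936.60. Patient owes $1,411.60 (running OOP $1,411.60). Insurer: $9,841 − $1,411.60 = $8,429.40.
Claim 2 ($9,655): deductible already satisfied, so patient's share is 10% × $9,655 = $965.50. Adding that to $1,411.60 gives $2,377.10, past the $2,100 cap; patient pays only $2,100 − $1,411.60 = $688.40. Insurer: $9,655 − $688.40 = $8,966.60.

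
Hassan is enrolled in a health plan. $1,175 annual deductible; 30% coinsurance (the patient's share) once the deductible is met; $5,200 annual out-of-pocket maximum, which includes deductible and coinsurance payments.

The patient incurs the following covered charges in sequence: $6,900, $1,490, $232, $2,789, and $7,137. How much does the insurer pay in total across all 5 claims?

$13,348

Bill 1, $6,900: deductible takes $1,175, $5,725 remains; coinsurance $5,725 × 30% = $1,717.50. Cost to patient: $2,892.50. OOP to date $2,892.50. Insurer: $6,900 − $2,892.50 = $4,007.50.
Bill 2, $1,490: deductible met; 30% of $1,490 = $447. Patient pays $447; OOP now $3,339.50. Plan pays $1,490 − $447 = $1,043.
Bill 3, $232: deductible already satisfied, so patient's share is 30% × $232 = $69.60. Patient pays $69.60; OOP now $3,409.10. Insurer: $232 − $69.60 = $162.40.
Bill 4, $2,789: deductible met; 30% of $2,789 = $836.70. Patient pays $836.70; OOP now $4,245.80. Insurer: $2,789 − $836.70 = $1,952.30.
Bill 5, $7,137: deductible already satisfied, so patient's share is 30% × $7,137 = $2,141.10. That would push OOP to $6,386.90, over the $5,200 cap, so patient pays $5,200 − $4,245.80 = $954.20. Plan pays $7,137 − $954.20 = $6,182.80.
Insurer total = bills − patient's total = $18,548 − $5,200 = $13,348.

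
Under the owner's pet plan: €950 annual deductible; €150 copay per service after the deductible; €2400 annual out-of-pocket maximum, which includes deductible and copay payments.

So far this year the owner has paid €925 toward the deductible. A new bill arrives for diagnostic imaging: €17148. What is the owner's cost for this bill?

Remaining deductible: €950 − €925 = €25.
After the €25 deductible portion, €17148 − €25 = €17123 is subject to the copay.
Copay on this service: €150.
So the owner owes €25 + €150 = €175 before any cap.
Total out-of-pocket so far would be €925 + €175 = €1100, below the €2400 cap — no reduction.

€175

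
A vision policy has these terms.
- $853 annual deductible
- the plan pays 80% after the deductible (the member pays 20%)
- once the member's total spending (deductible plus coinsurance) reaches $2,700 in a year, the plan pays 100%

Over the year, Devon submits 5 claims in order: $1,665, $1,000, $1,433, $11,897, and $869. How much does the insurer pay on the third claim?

$1,146.40

#1 ($1,665): $853 to deductible, leaving $812; coinsurance $812 × 20% = $162.40. Member pays $1,015.40; OOP now $1,015.40. Insurer: $1,665 − $1,015.40 = $649.60.
#2 ($1,000): deductible met; 20% of $1,000 = $200. Member owes $200 (running OOP $1,215.40). Insurer: $1,000 − $200 = $800.
#3 ($1,433): deductible met; 20% of $1,433 = $286.60. Member owes $286.60 (running OOP $1,502). Plan pays $1,433 − $286.60 = $1,146.40.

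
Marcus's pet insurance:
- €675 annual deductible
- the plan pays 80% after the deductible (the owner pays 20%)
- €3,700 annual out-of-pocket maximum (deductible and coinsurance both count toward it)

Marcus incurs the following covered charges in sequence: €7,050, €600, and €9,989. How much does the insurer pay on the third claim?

€8,359

#1 (€7,050): deductible takes €675, €6,375 remains; owner's 20% is €1,275. Owner owes €1,950 (running OOP €1,950). Insurer: €7,050 − €1,950 = €5,100.
#2 (€600): deductible met; 20% of €600 = €120. Cost to owner: €120. OOP to date €2,070. Insurer: €600 − €120 = €480.
#3 (€9,989): deductible met; 20% of €9,989 = €1,997.80. OOP would hit €4,067.80 > €3,700, so the cap limits the owner to €3,700 − €2,070 = €1,630. Plan pays €9,989 − €1,630 = €8,359.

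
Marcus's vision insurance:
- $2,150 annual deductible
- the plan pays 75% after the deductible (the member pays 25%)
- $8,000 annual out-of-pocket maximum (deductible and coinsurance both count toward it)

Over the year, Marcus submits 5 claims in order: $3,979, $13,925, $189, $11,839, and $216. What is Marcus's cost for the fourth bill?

$1,864.25

Bill 1, $3,979: deductible takes $2,150, $1,829 remains; member's 25% is $457.25. Cost to member: $2,607.25. OOP to date $2,607.25.
Bill 2, $13,925: deductible met; 25% of $13,925 = $3,481.25. Member pays $3,481.25; OOP now $6,088.50.
Bill 3, $189: 25% coinsurance on $189 = $47.25. Member owes $47.25 (running OOP $6,135.75).
Bill 4, $11,839: 25% coinsurance on $11,839 = $2,959.75. OOP would hit $9,095.50 > $8,000, so the cap limits the member to $8,000 − $6,135.75 = $1,864.25.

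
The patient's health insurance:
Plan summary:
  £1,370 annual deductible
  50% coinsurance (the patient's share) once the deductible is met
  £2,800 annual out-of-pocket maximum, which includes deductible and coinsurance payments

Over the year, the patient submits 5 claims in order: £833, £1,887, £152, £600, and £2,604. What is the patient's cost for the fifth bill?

£379

Claim 1 — £833: all of it applies to the deductible. Patient pays £833; OOP now £833.
Claim 2 — £1,887: £537 finishes the deductible; £1,350 goes to coinsurance; 50% of £1,350 = £675. Patient owes £1,212 (running OOP £2,045).
Claim 3 — £152: deductible already satisfied, so patient's share is 50% × £152 = £76. Patient pays £76; OOP now £2,121.
Claim 4 — £600: 50% coinsurance on £600 = £300. Patient owes £300 (running OOP £2,421).
Claim 5 — £2,604: deductible met; 50% of £2,604 = £1,302. That would push OOP to £3,723, over the £2,800 cap, so patient pays £2,800 − £2,421 = £379.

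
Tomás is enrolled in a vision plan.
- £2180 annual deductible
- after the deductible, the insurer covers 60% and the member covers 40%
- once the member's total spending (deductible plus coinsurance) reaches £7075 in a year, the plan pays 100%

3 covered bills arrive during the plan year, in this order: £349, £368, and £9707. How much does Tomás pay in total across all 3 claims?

#1 (£349): entire amount goes to the deductible. Member owes £349 (running OOP £349).
#2 (£368): entire amount goes to the deductible. Member pays £368; OOP now £717.
#3 (£9707): deductible takes £1463, £8244 remains; 40% of £8244 = £3297.60. Member owes £4760.60 (running OOP £5477.60).
Total paid by the member: £349 + £368 + £4760.60 = £5477.60.

£5477.60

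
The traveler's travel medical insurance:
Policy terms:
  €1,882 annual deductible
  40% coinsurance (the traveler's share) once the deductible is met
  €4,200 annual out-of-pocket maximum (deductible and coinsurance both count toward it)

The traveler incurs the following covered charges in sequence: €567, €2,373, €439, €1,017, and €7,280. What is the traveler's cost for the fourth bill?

Bill 1, €567: fully absorbed by the deductible. Traveler owes €567 (running OOP €567).
Bill 2, €2,373: €1,315 to deductible, leaving €1,058; traveler's 40% is €423.20. Traveler pays €1,738.20; OOP now €2,305.20.
Bill 3, €439: 40% coinsurance on €439 = €175.60. Cost to traveler: €175.60. OOP to date €2,480.80.
Bill 4, €1,017: deductible already satisfied, so traveler's share is 40% × €1,017 = €406.80. Traveler owes €406.80 (running OOP €2,887.60).

€406.80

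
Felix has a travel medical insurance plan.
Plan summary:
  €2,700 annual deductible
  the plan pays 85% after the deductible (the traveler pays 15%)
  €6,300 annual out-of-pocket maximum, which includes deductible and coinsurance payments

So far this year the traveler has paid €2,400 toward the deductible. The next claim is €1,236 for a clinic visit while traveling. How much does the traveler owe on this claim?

€440.40

Remaining deductible: €2,700 − €2,400 = €300.
That leaves €1,236 − €300 = €936 for coinsurance.
15% of €936 = €140.40 falls to the traveler.
That puts the traveler's cost at €300 + €140.40 = €440.40 before any cap.
Total out-of-pocket so far would be €2,400 + €440.40 = €2,840.40, below the €6,300 cap — no reduction.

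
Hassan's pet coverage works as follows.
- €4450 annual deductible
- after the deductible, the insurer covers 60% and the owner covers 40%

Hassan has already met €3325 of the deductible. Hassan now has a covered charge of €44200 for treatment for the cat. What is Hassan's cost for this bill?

€18355

Deductible still to meet: €4450 − €3325 = €1125.
After the €1125 deductible portion, €44200 − €1125 = €43075 is subject to coinsurance.
40% of €43075 = €17230 falls to the owner.
So the owner owes €1125 + €17230 = €18355.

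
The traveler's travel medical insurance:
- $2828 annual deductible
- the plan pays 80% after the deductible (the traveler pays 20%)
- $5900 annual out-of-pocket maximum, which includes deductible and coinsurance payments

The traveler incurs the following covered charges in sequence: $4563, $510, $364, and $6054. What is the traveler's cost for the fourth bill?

Claim 1 — $4563: $2828 to deductible, leaving $1735; 20% of $1735 = $347. Traveler owes $3175 (running OOP $3175).
Claim 2 — $510: 20% coinsurance on $510 = $102. Cost to traveler: $102. OOP to date $3277.
Claim 3 — $364: deductible met; 20% of $364 = $72.80. Traveler pays $72.80; OOP now $3349.80.
Claim 4 — $6054: deductible already satisfied, so traveler's share is 20% × $6054 = $1210.80. Cost to traveler: $1210.80. OOP to date $4560.60.

$1210.80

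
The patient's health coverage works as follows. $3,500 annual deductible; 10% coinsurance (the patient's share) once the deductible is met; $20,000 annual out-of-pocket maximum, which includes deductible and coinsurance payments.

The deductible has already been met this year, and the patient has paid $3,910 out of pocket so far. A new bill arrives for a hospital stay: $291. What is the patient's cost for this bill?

$29.10

With the deductible met, the entire $291 is subject to coinsurance.
Coinsurance: $291 × 10% = $29.10.
Cumulative spending $3,910 + $29.10 = $3,939.10 stays under the $20,000 maximum.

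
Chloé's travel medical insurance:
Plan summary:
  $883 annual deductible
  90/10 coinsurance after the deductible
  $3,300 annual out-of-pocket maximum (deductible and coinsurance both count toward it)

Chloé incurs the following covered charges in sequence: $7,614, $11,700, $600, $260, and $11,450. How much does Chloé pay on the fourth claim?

$26

Claim 1 ($7,614): $883 to deductible, leaving $6,731; traveler's 10% is $673.10. Cost to traveler: $1,556.10. OOP to date $1,556.10.
Claim 2 ($11,700): 10% coinsurance on $11,700 = $1,170. Cost to traveler: $1,170. OOP to date $2,726.10.
Claim 3 ($600): deductible met; 10% of $600 = $60. Traveler owes $60 (running OOP $2,786.10).
Claim 4 ($260): deductible already satisfied, so traveler's share is 10% × $260 = $26. Traveler owes $26 (running OOP $2,812.10).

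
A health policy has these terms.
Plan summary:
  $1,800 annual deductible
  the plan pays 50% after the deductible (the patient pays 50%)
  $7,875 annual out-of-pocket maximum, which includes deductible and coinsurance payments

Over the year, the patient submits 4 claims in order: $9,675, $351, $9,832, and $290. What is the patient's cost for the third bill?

$1,962

Claim 1 — $9,675: $1,800 to deductible, leaving $7,875; coinsurance $7,875 × 50% = $3,937.50. Patient pays $5,737.50; OOP now $5,737.50.
Claim 2 — $351: deductible already satisfied, so patient's share is 50% × $351 = $175.50. Cost to patient: $175.50. OOP to date $5,913.
Claim 3 — $9,832: deductible already satisfied, so patient's share is 50% × $9,832 = $4,916. Adding that to $5,913 gives $10,829, past the $7,875 cap; patient pays only $7,875 − $5,913 = $1,962.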